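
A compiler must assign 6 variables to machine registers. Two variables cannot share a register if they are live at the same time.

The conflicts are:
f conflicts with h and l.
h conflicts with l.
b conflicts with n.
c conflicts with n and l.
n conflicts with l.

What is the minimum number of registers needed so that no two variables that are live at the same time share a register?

3

c, n, l all conflict with each other, so at least 3 registers are needed.
3 registers suffice: f=2, h=3, b=1, c=3, n=2, l=1. Every pair that conflicts lands in different registers.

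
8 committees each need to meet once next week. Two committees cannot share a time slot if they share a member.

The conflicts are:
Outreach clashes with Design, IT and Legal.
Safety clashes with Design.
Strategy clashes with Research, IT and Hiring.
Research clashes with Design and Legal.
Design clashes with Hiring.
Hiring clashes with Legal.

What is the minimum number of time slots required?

The cycle Hiring-Strategy-IT-Outreach-Legal-Hiring has odd length 5, so it cannot be 2-colored; at least 3 time slots are needed.
3 time slots suffice: time slot 1 → {Strategy, Design, Legal}; time slot 2 → {Outreach, Safety, Research, Hiring}; time slot 3 → {IT}. No two conflicting committees share a time slot.

3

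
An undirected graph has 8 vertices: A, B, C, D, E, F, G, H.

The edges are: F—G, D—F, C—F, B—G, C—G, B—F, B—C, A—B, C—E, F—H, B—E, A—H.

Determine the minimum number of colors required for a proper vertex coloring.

4

B, C, F, G form a clique, so at least 4 colors are needed.
4 colors suffice: color red → {B, D, H}; color blue → {A, E, F}; color green → {C}; color yellow → {G}. Every edge joins two different colors.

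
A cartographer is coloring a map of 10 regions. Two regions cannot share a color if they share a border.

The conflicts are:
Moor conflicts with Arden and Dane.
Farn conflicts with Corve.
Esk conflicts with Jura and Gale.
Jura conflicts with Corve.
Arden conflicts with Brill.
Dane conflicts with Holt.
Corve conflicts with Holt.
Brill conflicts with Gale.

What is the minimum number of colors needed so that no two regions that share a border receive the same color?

The cycle Gale-Esk-Jura-Corve-Holt-Dane-Moor-Arden-Brill-Gale has odd length 9, so it cannot be 2-colored; at least 3 colors are needed.
One proper 3-coloring: Moor=1, Farn=2, Esk=1, Jura=2, Arden=2, Dane=3, Corve=1, Holt=2, Brill=1, Gale=2. Each listed conflict is separated.

3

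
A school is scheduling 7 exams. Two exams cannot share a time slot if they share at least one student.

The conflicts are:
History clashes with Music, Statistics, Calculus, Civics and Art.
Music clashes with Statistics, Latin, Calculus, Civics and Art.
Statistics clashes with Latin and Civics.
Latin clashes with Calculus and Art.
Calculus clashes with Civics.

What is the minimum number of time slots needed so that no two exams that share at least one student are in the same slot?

History, Music, Statistics, Civics all conflict with each other, so at least 4 time slots are needed.
Using 4 time slots: History=2, Music=1, Statistics=3, Latin=2, Calculus=3, Civics=4, Art=3. No two conflicting exams share a time slot.

4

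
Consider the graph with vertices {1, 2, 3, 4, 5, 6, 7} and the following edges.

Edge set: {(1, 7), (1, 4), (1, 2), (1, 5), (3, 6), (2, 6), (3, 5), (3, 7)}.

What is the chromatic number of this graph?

3

The cycle 2-1-5-3-6-2 has odd length 5, so it cannot be 2-colored; at least 3 colors are needed.
One proper 3-coloring: 1=red, 2=green, 3=red, 4=blue, 5=blue, 6=blue, 7=blue. No two adjacent vertices share a color.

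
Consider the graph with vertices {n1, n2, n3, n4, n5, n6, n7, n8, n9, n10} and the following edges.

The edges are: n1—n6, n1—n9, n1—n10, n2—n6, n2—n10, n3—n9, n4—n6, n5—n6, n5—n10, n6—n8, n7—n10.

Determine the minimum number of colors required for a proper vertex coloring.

n5 and n10 are adjacent, so at least 2 colors are needed.
2 colors suffice: color red → {n6, n9, n10}; color blue → {n1, n2, n3, n4, n5, n7, n8}. Each edge has distinct colors on its endpoints.

2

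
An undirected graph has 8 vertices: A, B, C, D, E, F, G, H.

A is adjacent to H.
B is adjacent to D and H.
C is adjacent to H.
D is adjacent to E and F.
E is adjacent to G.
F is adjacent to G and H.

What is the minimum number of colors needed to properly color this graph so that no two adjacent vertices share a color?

E and G are adjacent, so at least 2 colors are needed.
2 colors suffice: A=blue, B=blue, C=blue, D=red, E=blue, F=blue, G=red, H=red. Every edge joins two different colors.

2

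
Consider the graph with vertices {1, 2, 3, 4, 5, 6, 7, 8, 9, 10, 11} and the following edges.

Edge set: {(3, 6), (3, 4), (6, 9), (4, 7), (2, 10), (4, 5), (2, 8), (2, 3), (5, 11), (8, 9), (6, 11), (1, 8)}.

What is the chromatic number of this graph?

3

The cycle 6-9-8-2-3-6 has odd length 5, so it cannot be 2-colored; at least 3 colors are needed.
3 colors suffice: color red → {4, 6, 8, 10}; color blue → {1, 3, 7, 9, 11}; color green → {2, 5}. No two adjacent vertices share a color.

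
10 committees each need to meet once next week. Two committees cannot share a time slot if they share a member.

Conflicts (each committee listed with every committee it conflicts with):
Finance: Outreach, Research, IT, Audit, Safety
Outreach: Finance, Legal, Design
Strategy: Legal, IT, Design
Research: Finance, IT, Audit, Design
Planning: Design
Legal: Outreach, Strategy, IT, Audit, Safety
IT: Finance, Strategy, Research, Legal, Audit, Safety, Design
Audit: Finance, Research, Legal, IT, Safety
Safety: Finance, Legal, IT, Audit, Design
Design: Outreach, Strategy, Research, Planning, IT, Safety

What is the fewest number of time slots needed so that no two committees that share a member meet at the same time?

4

Finance, Research, IT, Audit pairwise conflict, so at least 4 time slots are needed.
4 time slots suffice: time slot 1 → {Outreach, Planning, IT}; time slot 2 → {Finance, Legal, Design}; time slot 3 → {Strategy, Research, Safety}; time slot 4 → {Audit}. No two conflicting committees share a time slot.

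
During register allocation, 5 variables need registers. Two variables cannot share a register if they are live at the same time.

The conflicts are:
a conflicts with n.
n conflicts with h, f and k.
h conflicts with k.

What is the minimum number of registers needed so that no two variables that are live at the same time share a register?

n, h, k all conflict with each other, so at least 3 registers are needed.
3 registers suffice: register 1 → {n}; register 2 → {a, h, f}; register 3 → {k}. Each listed conflict is separated.

3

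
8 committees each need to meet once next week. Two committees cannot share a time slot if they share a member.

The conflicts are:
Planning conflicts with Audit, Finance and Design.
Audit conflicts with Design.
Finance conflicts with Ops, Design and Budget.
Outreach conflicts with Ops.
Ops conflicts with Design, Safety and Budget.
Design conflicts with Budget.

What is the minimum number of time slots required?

4

Finance, Ops, Design, Budget pairwise conflict, so at least 4 time slots are needed.
Using 4 time slots: Planning=2, Audit=3, Finance=3, Outreach=1, Ops=2, Design=1, Safety=1, Budget=4. No two conflicting committees share a time slot.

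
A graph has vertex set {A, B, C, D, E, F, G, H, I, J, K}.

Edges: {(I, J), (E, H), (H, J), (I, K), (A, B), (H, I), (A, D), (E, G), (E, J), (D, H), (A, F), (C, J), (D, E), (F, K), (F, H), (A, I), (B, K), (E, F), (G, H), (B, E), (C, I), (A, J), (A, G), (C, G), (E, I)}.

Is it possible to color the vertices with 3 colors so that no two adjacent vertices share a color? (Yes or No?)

E, H, I, J form a clique, so at least 4 colors are needed.
So 3 colors are not enough.

No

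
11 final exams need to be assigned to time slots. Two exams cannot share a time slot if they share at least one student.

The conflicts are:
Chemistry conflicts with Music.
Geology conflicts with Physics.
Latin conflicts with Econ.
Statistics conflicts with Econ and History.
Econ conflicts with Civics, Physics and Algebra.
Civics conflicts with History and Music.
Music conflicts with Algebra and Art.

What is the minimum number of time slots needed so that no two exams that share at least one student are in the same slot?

Civics and History conflict, so at least 2 time slots are needed.
Using 2 time slots: Chemistry=2, Geology=1, Latin=2, Statistics=2, Econ=1, Civics=2, History=1, Music=1, Physics=2, Algebra=2, Art=2. Each listed conflict is separated.

2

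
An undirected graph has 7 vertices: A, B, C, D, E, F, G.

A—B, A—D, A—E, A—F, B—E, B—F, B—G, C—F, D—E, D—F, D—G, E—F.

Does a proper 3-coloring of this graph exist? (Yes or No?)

A, D, E, F are mutually adjacent (a clique of size 4), so at least 4 colors are needed.
So 3 colors are not enough.

No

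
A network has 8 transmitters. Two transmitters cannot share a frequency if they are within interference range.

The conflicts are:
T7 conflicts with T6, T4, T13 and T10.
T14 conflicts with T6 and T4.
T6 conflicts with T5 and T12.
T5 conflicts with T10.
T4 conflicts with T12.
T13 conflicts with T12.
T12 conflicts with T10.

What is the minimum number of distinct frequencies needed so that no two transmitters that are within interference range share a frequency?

T7 and T10 conflict, so at least 2 frequencies are needed.
Using 2 frequencies: T7=1, T14=1, T6=2, T5=1, T4=2, T13=2, T12=1, T10=2. Each listed conflict is separated.

2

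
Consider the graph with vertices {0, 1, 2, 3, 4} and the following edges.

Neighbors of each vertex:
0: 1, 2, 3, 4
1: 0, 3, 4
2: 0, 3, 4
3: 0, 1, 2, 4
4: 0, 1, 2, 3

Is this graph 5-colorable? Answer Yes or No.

Yes

The chromatic number is 4. 0, 2, 3, 4 are pairwise adjacent (a clique of size 4), so at least 4 colors are needed.
4 colors suffice: color red → {3}; color blue → {0}; color green → {4}; color yellow → {1, 2}.
Since 5 ≥ 4, a proper 5-coloring certainly exists.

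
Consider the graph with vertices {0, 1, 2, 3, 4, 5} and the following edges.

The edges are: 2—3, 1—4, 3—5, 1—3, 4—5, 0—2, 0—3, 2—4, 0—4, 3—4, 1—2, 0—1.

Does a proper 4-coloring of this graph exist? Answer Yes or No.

0, 1, 2, 3, 4 form a clique, so at least 5 colors are needed.
So 4 colors are not enough.

No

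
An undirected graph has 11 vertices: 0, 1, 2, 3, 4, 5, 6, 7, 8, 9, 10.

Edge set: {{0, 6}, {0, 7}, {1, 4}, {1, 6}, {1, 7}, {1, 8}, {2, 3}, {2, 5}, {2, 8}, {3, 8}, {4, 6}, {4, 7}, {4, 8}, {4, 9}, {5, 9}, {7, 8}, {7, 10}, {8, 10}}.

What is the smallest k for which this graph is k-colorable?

4

1, 4, 7, 8 are mutually adjacent (a clique of size 4), so at least 4 colors are needed.
4 colors suffice: color a → {6, 8, 9}; color b → {0, 2, 4, 10}; color c → {3, 5, 7}; color d → {1}. Each edge has distinct colors on its endpoints.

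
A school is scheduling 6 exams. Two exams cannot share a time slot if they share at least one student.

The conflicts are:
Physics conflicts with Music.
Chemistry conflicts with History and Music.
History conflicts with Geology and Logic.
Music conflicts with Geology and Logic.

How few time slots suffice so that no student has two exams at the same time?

2

History and Geology conflict, so at least 2 time slots are needed.
Using 2 time slots: Physics=2, Chemistry=2, History=1, Music=1, Geology=2, Logic=2. Each listed conflict is separated.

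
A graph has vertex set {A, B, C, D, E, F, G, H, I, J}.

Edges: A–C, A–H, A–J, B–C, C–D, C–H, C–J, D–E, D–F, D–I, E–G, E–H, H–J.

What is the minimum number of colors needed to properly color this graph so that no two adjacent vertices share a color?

A, C, H, J form a clique, so at least 4 colors are needed.
4 colors suffice: color red → {C, E, F, I}; color blue → {B, D, G, H}; color green → {J}; color yellow → {A}. Each edge has distinct colors on its endpoints.

4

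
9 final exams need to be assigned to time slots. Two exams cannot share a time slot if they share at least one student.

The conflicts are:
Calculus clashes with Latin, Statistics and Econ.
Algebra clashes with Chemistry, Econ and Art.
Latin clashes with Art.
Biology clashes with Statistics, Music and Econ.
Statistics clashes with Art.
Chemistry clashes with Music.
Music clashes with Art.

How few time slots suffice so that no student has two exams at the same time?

3

The cycle Econ-Biology-Statistics-Art-Algebra-Econ has odd length 5, so it cannot be 2-colored; at least 3 time slots are needed.
3 time slots suffice: time slot 1 → {Chemistry, Econ, Art}; time slot 2 → {Algebra, Latin, Statistics, Music}; time slot 3 → {Calculus, Biology}. Every pair that conflicts lands in different time slots.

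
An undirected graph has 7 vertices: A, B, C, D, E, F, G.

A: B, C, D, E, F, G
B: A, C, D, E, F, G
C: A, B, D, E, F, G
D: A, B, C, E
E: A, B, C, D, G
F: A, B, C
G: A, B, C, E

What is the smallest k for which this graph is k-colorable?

A, B, C, D, E are pairwise adjacent (a clique of size 5), so at least 5 colors are needed.
5 colors suffice: color 1 → {B}; color 2 → {A}; color 3 → {C}; color 4 → {E, F}; color 5 → {D, G}. No two adjacent vertices share a color.

5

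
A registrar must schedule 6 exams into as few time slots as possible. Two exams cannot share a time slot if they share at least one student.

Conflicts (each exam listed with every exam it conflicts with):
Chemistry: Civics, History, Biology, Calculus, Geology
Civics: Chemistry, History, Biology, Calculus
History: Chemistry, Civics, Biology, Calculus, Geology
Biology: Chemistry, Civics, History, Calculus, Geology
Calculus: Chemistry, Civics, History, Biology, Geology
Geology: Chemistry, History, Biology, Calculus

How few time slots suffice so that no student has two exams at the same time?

Chemistry, History, Biology, Calculus, Geology all conflict with each other, so at least 5 time slots are needed.
A valid assignment using 5 time slots: Chemistry=1, Civics=5, History=2, Biology=3, Calculus=4, Geology=5. No two conflicting exams share a time slot.

5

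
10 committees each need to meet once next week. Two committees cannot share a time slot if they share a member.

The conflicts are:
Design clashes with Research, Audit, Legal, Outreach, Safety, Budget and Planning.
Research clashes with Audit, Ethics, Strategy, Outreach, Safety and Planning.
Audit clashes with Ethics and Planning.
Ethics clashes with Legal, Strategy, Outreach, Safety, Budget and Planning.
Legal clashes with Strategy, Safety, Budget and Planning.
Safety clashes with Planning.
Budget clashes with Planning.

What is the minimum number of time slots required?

4

Ethics, Legal, Budget, Planning pairwise conflict, so at least 4 time slots are needed.
A valid assignment using 4 time slots: Design=1, Research=2, Audit=4, Ethics=1, Legal=2, Strategy=3, Outreach=3, Safety=4, Budget=4, Planning=3. No two conflicting committees share a time slot.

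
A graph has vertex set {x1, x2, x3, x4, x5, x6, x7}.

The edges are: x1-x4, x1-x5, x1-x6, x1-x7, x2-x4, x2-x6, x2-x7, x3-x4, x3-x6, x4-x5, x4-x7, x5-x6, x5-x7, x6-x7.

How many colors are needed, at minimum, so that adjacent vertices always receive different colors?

x1, x5, x6, x7 are pairwise adjacent (a clique of size 4), so at least 4 colors are needed.
One proper 4-coloring: x1=3, x2=3, x3=2, x4=1, x5=4, x6=1, x7=2. Every edge joins two different colors.

4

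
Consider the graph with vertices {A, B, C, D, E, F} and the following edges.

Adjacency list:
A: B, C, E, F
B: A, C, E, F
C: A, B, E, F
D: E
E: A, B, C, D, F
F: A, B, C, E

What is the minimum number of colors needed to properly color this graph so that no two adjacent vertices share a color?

5

A, B, C, E, F are mutually adjacent (a clique of size 5), so at least 5 colors are needed.
5 colors suffice: A=purple, B=blue, C=yellow, D=blue, E=red, F=green. No two adjacent vertices share a color.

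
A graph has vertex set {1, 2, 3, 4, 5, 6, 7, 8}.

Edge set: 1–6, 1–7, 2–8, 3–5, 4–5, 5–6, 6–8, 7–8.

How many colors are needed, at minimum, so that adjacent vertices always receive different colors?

2

3 and 5 are adjacent, so at least 2 colors are needed.
2 colors suffice: 1=red, 2=blue, 3=blue, 4=blue, 5=red, 6=blue, 7=blue, 8=red. No two adjacent vertices share a color.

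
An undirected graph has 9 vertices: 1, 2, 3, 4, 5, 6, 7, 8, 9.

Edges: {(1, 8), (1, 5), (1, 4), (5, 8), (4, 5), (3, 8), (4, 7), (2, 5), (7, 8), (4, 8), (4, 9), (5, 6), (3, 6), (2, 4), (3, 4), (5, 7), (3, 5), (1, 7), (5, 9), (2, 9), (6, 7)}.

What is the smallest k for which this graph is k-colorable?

1, 4, 5, 7, 8 are mutually adjacent (a clique of size 5), so at least 5 colors are needed.
One proper 5-coloring: 1=e, 2=c, 3=d, 4=b, 5=a, 6=b, 7=d, 8=c, 9=d. Each edge has distinct colors on its endpoints.

5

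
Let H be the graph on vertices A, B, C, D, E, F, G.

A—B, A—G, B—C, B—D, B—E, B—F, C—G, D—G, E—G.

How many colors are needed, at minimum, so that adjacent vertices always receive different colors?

B and F are adjacent, so at least 2 colors are needed.
2 colors suffice: A=2, B=1, C=2, D=2, E=2, F=2, G=1. No two adjacent vertices share a color.

2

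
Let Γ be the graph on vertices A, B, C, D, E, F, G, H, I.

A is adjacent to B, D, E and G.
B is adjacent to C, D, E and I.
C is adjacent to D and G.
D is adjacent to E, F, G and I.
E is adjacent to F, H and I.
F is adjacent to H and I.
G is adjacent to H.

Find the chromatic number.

A, B, D, E are mutually adjacent (a clique of size 4), so at least 4 colors are needed.
4 colors suffice: color red → {D, H}; color blue → {E, G}; color green → {B, F}; color yellow → {A, C, I}. Each edge has distinct colors on its endpoints.

4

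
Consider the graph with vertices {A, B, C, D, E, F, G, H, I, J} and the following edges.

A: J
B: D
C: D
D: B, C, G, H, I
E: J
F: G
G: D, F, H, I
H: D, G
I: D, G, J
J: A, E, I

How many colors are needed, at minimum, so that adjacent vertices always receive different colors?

3

D, G, H form a triangle, so at least 3 colors are needed.
3 colors suffice: A=2, B=2, C=2, D=1, E=2, F=1, G=2, H=3, I=3, J=1. Every edge joins two different colors.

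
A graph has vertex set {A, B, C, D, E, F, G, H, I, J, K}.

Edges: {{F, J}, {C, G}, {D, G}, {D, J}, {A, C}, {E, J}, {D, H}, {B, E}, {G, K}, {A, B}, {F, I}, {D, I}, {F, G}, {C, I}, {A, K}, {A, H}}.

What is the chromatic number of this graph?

The cycle K-A-H-D-G-K has odd length 5, so it cannot be 2-colored; at least 3 colors are needed.
A valid assignment using 3 colors: A=1, B=3, C=2, D=2, E=2, F=2, G=1, H=3, I=1, J=1, K=2. Every edge joins two different colors.

3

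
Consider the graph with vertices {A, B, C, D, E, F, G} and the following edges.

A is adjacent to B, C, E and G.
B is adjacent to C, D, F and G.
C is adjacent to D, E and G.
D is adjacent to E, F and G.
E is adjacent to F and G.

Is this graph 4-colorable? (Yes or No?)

Yes

The chromatic number is 4. C, D, E, G are mutually adjacent (a clique of size 4), so at least 4 colors are needed.
4 colors suffice: A=4, B=2, C=3, D=4, E=2, F=1, G=1.
That is already a proper 4-coloring.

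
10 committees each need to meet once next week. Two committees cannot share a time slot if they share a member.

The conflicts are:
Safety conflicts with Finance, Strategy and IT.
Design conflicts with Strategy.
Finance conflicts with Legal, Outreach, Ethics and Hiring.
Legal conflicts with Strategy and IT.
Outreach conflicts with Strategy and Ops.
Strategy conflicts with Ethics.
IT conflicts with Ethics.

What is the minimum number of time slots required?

2

Legal and Strategy conflict, so at least 2 time slots are needed.
2 time slots suffice: Safety=2, Design=2, Finance=1, Legal=2, Outreach=2, Strategy=1, IT=1, Ethics=2, Ops=1, Hiring=2. No two conflicting committees share a time slot.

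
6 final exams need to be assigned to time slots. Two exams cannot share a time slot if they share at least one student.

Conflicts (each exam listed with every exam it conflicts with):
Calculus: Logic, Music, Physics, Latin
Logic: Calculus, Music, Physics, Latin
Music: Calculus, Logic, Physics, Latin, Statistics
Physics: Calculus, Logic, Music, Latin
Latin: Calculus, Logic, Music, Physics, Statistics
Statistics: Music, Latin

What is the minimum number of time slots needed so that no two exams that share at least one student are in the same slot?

Calculus, Logic, Music, Physics, Latin are mutually in conflict, so at least 5 time slots are needed.
A valid assignment using 5 time slots: Calculus=5, Logic=3, Music=2, Physics=4, Latin=1, Statistics=3. Every pair that conflicts lands in different time slots.

5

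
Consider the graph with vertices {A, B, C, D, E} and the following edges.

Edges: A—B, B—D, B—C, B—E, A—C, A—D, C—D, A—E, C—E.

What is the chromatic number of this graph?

A, B, C, D form a clique, so at least 4 colors are needed.
A valid assignment using 4 colors: A=3, B=2, C=1, D=4, E=4. Every edge joins two different colors.

4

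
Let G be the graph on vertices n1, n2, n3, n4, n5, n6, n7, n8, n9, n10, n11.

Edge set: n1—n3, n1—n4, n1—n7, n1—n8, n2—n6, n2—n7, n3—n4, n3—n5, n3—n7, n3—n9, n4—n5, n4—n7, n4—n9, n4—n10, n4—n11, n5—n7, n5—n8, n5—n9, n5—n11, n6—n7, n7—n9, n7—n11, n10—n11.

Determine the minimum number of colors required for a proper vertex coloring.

5

n3, n4, n5, n7, n9 are mutually adjacent (a clique of size 5), so at least 5 colors are needed.
A valid assignment using 5 colors: n1=3, n2=2, n3=4, n4=2, n5=3, n6=3, n7=1, n8=1, n9=5, n10=1, n11=4. No two adjacent vertices share a color.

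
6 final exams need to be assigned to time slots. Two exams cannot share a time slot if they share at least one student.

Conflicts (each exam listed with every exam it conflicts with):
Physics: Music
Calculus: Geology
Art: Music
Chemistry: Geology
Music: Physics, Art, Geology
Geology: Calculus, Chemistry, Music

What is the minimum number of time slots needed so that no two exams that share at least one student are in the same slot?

Chemistry and Geology conflict, so at least 2 time slots are needed.
Using 2 time slots: Physics=2, Calculus=1, Art=2, Chemistry=1, Music=1, Geology=2. No two conflicting exams share a time slot.

2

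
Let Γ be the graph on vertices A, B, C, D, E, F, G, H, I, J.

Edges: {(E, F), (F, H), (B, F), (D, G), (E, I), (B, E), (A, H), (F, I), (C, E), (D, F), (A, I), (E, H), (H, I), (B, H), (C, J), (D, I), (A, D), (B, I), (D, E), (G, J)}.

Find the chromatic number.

B, E, F, H, I are mutually adjacent (a clique of size 5), so at least 5 colors are needed.
One proper 5-coloring: A=2, B=5, C=1, D=4, E=2, F=3, G=1, H=4, I=1, J=2. No two adjacent vertices share a color.

5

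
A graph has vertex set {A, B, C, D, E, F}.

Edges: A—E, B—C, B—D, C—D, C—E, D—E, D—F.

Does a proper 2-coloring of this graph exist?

No

B, C, D are mutually adjacent, so at least 3 colors are needed.
So 2 colors are not enough.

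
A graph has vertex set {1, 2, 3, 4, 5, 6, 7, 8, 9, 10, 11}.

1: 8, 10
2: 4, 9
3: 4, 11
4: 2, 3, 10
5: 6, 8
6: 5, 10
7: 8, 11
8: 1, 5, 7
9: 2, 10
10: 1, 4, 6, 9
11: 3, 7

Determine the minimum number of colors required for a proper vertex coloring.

3

The cycle 8-1-10-6-5-8 has odd length 5, so it cannot be 2-colored; at least 3 colors are needed.
3 colors suffice: color a → {2, 3, 8, 10}; color b → {1, 4, 6, 9, 11}; color c → {5, 7}. Every edge joins two different colors.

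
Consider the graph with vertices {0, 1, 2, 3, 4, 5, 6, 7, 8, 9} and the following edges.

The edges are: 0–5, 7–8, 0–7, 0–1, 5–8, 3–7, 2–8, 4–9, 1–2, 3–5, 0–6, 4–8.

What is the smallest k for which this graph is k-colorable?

3

The cycle 7-0-1-2-8-7 has odd length 5, so it cannot be 2-colored; at least 3 colors are needed.
3 colors suffice: color a → {0, 3, 8, 9}; color b → {1, 4, 5, 6, 7}; color c → {2}. No two adjacent vertices share a color.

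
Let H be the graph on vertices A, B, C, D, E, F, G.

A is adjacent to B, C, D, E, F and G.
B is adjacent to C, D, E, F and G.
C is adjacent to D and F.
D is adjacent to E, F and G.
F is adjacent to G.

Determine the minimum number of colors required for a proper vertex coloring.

A, B, D, F, G are pairwise adjacent (a clique of size 5), so at least 5 colors are needed.
5 colors suffice: color 1 → {D}; color 2 → {B}; color 3 → {A}; color 4 → {E, F}; color 5 → {C, G}. No two adjacent vertices share a color.

5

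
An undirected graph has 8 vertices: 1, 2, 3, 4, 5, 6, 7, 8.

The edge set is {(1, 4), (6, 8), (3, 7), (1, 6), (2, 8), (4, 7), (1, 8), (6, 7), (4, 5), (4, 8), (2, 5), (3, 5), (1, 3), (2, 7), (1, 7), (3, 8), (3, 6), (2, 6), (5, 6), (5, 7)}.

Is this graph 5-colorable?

Yes

The chromatic number is 4. 3, 5, 6, 7 are pairwise adjacent (a clique of size 4), so at least 4 colors are needed.
A valid assignment using 4 colors: 1=green, 2=yellow, 3=yellow, 4=blue, 5=green, 6=blue, 7=red, 8=red.
Since 5 ≥ 4, a proper 5-coloring certainly exists.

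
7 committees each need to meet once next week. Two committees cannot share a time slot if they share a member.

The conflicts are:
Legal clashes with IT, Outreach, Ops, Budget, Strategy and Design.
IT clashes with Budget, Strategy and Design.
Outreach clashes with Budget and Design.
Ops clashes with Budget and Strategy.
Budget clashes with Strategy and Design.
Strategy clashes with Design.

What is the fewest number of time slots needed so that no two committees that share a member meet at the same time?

5

Legal, IT, Budget, Strategy, Design all conflict with each other, so at least 5 time slots are needed.
5 time slots suffice: time slot 1 → {Legal}; time slot 2 → {Budget}; time slot 3 → {Ops, Design}; time slot 4 → {Outreach, Strategy}; time slot 5 → {IT}. No two conflicting committees share a time slot.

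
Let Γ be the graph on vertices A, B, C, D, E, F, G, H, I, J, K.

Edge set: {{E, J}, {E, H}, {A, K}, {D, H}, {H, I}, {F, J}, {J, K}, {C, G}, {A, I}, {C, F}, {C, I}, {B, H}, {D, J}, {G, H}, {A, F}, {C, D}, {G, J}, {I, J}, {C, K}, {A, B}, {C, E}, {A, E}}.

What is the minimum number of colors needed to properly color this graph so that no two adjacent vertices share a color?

A and B are adjacent, so at least 2 colors are needed.
2 colors suffice: color 1 → {A, C, H, J}; color 2 → {B, D, E, F, G, I, K}. Every edge joins two different colors.

2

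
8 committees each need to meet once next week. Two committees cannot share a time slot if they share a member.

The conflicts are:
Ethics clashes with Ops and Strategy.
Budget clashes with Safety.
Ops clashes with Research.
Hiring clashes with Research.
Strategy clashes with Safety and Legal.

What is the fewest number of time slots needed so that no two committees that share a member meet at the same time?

2

Ethics and Ops conflict, so at least 2 time slots are needed.
Using 2 time slots: Ethics=2, Budget=1, Ops=1, Hiring=1, Research=2, Strategy=1, Safety=2, Legal=2. No two conflicting committees share a time slot.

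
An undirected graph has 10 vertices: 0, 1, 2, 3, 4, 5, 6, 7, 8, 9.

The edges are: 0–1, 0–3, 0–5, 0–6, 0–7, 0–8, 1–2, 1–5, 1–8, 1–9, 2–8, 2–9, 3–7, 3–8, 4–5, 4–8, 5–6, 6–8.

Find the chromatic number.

0, 6, 8 form a triangle, so at least 3 colors are needed.
3 colors suffice: 0=blue, 1=green, 2=blue, 3=green, 4=blue, 5=red, 6=green, 7=red, 8=red, 9=red. Every edge joins two different colors.

3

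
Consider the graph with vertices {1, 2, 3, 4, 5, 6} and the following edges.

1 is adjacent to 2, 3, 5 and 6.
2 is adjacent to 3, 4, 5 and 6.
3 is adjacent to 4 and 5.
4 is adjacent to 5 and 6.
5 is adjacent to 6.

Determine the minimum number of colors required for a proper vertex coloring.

4

2, 3, 4, 5 are mutually adjacent (a clique of size 4), so at least 4 colors are needed.
4 colors suffice: color red → {2}; color blue → {5}; color green → {1, 4}; color yellow → {3, 6}. No two adjacent vertices share a color.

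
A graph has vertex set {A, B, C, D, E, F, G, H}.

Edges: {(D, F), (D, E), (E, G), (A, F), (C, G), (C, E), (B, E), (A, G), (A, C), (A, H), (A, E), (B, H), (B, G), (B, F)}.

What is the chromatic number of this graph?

A, C, E, G are pairwise adjacent (a clique of size 4), so at least 4 colors are needed.
One proper 4-coloring: A=1, B=1, C=4, D=1, E=2, F=2, G=3, H=2. No two adjacent vertices share a color.

4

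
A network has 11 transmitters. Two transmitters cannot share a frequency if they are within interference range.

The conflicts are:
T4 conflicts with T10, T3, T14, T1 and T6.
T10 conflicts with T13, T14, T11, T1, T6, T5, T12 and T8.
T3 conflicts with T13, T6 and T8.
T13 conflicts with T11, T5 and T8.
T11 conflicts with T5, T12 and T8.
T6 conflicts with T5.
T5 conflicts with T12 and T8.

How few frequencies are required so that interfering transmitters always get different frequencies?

T10, T13, T11, T5, T8 pairwise conflict, so at least 5 frequencies are needed.
5 frequencies suffice: frequency 1 → {T10, T3}; frequency 2 → {T4, T5}; frequency 3 → {T14, T1, T6, T12, T8}; frequency 4 → {T11}; frequency 5 → {T13}. No two conflicting transmitters share a frequency.

5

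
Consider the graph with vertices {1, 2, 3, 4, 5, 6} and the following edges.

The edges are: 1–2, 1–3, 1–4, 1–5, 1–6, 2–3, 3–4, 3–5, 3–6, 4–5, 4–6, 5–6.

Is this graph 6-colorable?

Yes

The chromatic number is 5. 1, 3, 4, 5, 6 form a clique, so at least 5 colors are needed.
5 colors suffice: 1=red, 2=green, 3=blue, 4=yellow, 5=purple, 6=green.
Since 6 ≥ 5, a proper 6-coloring certainly exists.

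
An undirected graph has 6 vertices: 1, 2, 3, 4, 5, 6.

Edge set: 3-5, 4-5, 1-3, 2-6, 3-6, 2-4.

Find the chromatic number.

3

The cycle 6-3-5-4-2-6 has odd length 5, so it cannot be 2-colored; at least 3 colors are needed.
3 colors suffice: color a → {2, 3}; color b → {1, 5, 6}; color c → {4}. Every edge joins two different colors.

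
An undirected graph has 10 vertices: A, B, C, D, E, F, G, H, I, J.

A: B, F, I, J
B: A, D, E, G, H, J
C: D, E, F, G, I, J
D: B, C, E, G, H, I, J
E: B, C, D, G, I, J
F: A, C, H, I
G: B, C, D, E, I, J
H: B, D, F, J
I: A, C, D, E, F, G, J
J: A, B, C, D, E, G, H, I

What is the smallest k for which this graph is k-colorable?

6

C, D, E, G, I, J form a clique, so at least 6 colors are needed.
6 colors suffice: color 1 → {F, J}; color 2 → {B, I}; color 3 → {A, D}; color 4 → {G, H}; color 5 → {C}; color 6 → {E}. Each edge has distinct colors on its endpoints.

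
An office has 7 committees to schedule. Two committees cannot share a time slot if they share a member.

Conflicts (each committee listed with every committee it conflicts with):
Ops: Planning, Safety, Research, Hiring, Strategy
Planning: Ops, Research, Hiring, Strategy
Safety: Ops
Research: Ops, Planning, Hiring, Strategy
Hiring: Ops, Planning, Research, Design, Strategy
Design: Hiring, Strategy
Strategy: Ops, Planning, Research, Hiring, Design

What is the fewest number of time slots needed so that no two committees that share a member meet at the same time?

5

Ops, Planning, Research, Hiring, Strategy pairwise conflict, so at least 5 time slots are needed.
A valid assignment using 5 time slots: Ops=2, Planning=5, Safety=1, Research=4, Hiring=3, Design=2, Strategy=1. Every pair that conflicts lands in different time slots.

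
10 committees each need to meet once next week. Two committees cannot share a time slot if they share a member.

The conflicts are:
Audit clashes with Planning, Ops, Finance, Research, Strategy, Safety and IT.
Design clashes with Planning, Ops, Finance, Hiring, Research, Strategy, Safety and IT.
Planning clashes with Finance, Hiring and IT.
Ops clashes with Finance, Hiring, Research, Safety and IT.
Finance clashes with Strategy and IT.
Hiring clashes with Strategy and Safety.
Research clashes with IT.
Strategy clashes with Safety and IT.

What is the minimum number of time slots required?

4

Design, Finance, Strategy, IT all conflict with each other, so at least 4 time slots are needed.
4 time slots suffice: Audit=1, Design=1, Planning=3, Ops=3, Finance=4, Hiring=4, Research=4, Strategy=3, Safety=2, IT=2. Each listed conflict is separated.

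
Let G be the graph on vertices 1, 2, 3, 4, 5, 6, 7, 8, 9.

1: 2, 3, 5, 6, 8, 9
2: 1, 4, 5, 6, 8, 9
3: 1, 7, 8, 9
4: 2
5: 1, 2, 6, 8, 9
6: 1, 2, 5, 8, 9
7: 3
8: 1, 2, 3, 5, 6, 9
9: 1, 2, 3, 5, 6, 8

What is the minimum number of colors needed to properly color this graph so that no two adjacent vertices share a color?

6

1, 2, 5, 6, 8, 9 are pairwise adjacent (a clique of size 6), so at least 6 colors are needed.
A valid assignment using 6 colors: 1=green, 2=red, 3=red, 4=blue, 5=purple, 6=orange, 7=blue, 8=yellow, 9=blue. Every edge joins two different colors.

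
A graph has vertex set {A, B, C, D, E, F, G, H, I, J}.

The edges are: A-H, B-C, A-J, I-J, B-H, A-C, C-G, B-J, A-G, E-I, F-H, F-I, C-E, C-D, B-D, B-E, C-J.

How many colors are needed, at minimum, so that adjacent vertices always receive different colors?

3

B, C, D form a triangle, so at least 3 colors are needed.
3 colors suffice: color red → {C, H, I}; color blue → {A, B, F}; color green → {D, E, G, J}. Every edge joins two different colors.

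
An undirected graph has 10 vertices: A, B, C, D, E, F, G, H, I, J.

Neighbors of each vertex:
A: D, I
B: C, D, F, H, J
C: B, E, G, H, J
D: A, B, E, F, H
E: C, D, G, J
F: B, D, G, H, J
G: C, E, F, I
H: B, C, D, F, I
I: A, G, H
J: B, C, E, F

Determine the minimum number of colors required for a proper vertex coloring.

4

B, D, F, H are pairwise adjacent (a clique of size 4), so at least 4 colors are needed.
4 colors suffice: color 1 → {C, F, I}; color 2 → {A, G, H, J}; color 3 → {D}; color 4 → {B, E}. Every edge joins two different colors.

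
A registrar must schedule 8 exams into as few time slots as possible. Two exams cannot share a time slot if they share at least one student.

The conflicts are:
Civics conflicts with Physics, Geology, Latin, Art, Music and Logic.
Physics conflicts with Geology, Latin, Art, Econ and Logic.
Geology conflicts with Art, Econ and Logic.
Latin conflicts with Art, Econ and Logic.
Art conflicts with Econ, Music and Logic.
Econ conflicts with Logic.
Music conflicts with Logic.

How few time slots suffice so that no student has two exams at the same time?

Physics, Geology, Art, Econ, Logic all conflict with each other, so at least 5 time slots are needed.
Using 5 time slots: Civics=4, Physics=3, Geology=5, Latin=5, Art=2, Econ=4, Music=3, Logic=1. Each listed conflict is separated.

5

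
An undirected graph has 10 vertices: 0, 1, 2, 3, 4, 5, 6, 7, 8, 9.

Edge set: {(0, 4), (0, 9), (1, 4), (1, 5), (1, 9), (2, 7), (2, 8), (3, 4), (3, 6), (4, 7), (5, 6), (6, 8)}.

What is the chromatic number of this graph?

The cycle 1-4-3-6-5-1 has odd length 5, so it cannot be 2-colored; at least 3 colors are needed.
3 colors suffice: 0=blue, 1=blue, 2=red, 3=blue, 4=red, 5=green, 6=red, 7=blue, 8=blue, 9=red. Each edge has distinct colors on its endpoints.

3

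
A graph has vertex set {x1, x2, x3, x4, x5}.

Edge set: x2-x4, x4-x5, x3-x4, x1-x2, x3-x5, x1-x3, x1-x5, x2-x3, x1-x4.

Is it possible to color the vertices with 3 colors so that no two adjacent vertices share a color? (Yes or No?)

No

x1, x3, x4, x5 are mutually adjacent (a clique of size 4), so at least 4 colors are needed.
So 3 colors are not enough.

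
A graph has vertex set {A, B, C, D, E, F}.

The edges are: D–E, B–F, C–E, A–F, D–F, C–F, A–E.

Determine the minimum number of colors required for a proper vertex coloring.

2

A and E are adjacent, so at least 2 colors are needed.
2 colors suffice: color red → {E, F}; color blue → {A, B, C, D}. Each edge has distinct colors on its endpoints.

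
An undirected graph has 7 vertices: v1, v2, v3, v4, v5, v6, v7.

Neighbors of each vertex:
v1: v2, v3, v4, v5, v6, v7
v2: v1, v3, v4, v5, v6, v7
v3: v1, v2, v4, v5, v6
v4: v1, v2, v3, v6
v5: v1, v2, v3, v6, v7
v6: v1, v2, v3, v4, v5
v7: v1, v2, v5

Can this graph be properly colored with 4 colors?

No

v1, v2, v3, v4, v6 are pairwise adjacent (a clique of size 5), so at least 5 colors are needed.
So 4 colors are not enough.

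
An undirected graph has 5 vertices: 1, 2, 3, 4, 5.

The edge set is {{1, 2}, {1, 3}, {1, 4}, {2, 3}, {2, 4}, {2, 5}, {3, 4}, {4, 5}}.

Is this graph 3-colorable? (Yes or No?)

No

1, 2, 3, 4 are mutually adjacent (a clique of size 4), so at least 4 colors are needed.
So 3 colors are not enough.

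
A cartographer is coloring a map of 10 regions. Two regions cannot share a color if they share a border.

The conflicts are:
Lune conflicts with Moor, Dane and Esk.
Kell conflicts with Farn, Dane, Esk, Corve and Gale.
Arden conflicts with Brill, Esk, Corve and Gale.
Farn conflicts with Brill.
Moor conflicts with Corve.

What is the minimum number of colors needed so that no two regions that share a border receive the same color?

3

The cycle Corve-Moor-Lune-Esk-Arden-Corve has odd length 5, so it cannot be 2-colored; at least 3 colors are needed.
3 colors suffice: color 1 → {Lune, Kell, Arden}; color 2 → {Farn, Dane, Esk, Corve, Gale}; color 3 → {Moor, Brill}. Every pair that conflicts lands in different colors.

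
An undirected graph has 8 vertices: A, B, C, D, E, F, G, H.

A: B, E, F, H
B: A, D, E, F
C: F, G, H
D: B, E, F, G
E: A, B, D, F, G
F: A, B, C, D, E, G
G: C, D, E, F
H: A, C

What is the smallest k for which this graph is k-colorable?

4

D, E, F, G are mutually adjacent (a clique of size 4), so at least 4 colors are needed.
4 colors suffice: color 1 → {F, H}; color 2 → {C, E}; color 3 → {B, G}; color 4 → {A, D}. Every edge joins two different colors.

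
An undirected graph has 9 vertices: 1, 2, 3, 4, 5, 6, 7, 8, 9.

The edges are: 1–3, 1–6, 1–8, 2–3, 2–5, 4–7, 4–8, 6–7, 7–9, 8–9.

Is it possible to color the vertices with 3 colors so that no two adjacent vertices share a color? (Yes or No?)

Yes

The chromatic number is 3. The cycle 4-8-1-6-7-4 has odd length 5, so it cannot be 2-colored; at least 3 colors are needed.
3 colors suffice: 1=red, 2=red, 3=blue, 4=green, 5=blue, 6=blue, 7=red, 8=blue, 9=green.
That is already a proper 3-coloring.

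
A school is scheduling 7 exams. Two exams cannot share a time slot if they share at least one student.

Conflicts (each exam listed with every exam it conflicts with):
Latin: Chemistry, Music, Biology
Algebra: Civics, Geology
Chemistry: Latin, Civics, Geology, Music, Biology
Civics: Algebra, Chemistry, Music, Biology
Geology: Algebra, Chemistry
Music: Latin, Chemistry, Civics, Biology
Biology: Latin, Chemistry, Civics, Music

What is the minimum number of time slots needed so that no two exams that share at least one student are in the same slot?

Chemistry, Civics, Music, Biology all conflict with each other, so at least 4 time slots are needed.
A valid assignment using 4 time slots: Latin=3, Algebra=1, Chemistry=1, Civics=3, Geology=2, Music=4, Biology=2. Each listed conflict is separated.

4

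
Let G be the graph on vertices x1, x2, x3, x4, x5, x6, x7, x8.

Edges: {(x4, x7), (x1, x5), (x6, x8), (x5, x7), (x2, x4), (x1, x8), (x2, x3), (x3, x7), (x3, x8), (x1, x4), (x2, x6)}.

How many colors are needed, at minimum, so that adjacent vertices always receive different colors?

3

The cycle x3-x7-x5-x1-x8-x3 has odd length 5, so it cannot be 2-colored; at least 3 colors are needed.
3 colors suffice: x1=3, x2=1, x3=2, x4=2, x5=2, x6=2, x7=1, x8=1. Every edge joins two different colors.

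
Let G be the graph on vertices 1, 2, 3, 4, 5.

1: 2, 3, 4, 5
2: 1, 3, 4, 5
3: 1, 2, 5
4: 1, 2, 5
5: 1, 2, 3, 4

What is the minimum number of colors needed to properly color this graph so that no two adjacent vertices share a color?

1, 2, 3, 5 are pairwise adjacent (a clique of size 4), so at least 4 colors are needed.
A valid assignment using 4 colors: 1=c, 2=b, 3=d, 4=d, 5=a. Every edge joins two different colors.

4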